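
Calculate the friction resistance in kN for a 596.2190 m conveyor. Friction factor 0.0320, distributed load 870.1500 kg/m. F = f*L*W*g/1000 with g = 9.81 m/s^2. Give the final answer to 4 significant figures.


F = 0.0320 * 596.2190 * 870.1500 * 9.81 / 1000
F = 162.9 kN


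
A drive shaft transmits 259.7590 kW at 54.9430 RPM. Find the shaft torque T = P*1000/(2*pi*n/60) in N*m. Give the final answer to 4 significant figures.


omega = 2*pi*54.9430/60 = 5.75362 rad/s
T = 259.7590*1000 / 5.75362
T = 45150 N*m


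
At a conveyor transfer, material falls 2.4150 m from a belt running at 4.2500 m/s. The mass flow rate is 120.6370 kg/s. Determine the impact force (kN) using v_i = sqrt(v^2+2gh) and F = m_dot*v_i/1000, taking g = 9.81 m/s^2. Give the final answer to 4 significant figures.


v_i = sqrt(4.2500^2 + 2*9.81*2.4150) = 8.0898 m/s
F = 120.6370 * 8.0898 / 1000
F = 0.9759 kN


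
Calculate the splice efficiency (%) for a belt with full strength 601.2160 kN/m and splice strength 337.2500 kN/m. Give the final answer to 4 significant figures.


Eff = 337.2500 / 601.2160 * 100
Eff = 56.09 %


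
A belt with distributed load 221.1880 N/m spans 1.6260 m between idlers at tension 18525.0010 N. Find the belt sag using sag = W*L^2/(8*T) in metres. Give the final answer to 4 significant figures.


sag = 221.1880 * 1.6260^2 / (8 * 18525.0010)
sag = 0.003946 m


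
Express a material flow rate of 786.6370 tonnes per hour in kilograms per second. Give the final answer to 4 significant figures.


m_dot = 786.6370 * 1000 / 3600
m_dot = 218.5 kg/s


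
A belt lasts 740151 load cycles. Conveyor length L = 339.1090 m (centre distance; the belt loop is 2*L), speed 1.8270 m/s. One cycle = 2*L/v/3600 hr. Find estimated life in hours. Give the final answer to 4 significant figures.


cycle_time = 2 * 339.1090 / 1.8270 / 3600 = 0.103117 hr
life = 740151 * 0.103117 = 76320 hours


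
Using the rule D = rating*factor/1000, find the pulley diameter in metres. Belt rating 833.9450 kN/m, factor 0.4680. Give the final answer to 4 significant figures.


D = 833.9450 * 0.4680 / 1000
D = 0.3903 m


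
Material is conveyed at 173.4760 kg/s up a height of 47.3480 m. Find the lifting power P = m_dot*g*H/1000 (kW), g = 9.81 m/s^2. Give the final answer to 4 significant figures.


P = 173.4760 * 9.81 * 47.3480 / 1000
P = 80.58 kW


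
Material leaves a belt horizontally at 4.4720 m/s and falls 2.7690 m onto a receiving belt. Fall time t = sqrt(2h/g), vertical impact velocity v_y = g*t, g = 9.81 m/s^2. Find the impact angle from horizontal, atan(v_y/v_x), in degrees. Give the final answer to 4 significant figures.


t = sqrt(2*2.7690/9.81) = 0.751349 s
v_y = 9.81 * 0.751349 = 7.37073 m/s
angle = atan(7.37073 / 4.4720) = 58.75 deg


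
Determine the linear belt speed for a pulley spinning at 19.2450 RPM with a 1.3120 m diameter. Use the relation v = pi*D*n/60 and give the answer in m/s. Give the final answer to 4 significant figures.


v = pi * 1.3120 * 19.2450 / 60
v = 1.322 m/s


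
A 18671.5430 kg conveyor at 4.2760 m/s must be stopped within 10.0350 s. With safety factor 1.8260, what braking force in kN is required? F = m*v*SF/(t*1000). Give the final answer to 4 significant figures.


F = 18671.5430 * 4.2760 / 10.0350 * 1.8260 / 1000
F = 14.53 kN


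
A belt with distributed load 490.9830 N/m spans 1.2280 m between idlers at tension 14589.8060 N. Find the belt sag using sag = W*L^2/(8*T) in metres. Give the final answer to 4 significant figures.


sag = 490.9830 * 1.2280^2 / (8 * 14589.8060)
sag = 0.006343 m


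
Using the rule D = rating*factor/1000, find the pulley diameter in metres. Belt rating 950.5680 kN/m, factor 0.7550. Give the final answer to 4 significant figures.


D = 950.5680 * 0.7550 / 1000
D = 0.7177 m


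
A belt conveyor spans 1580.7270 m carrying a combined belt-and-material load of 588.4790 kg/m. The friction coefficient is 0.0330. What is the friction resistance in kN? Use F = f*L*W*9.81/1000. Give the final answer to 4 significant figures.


F = 0.0330 * 1580.7270 * 588.4790 * 9.81 / 1000
F = 301.1 kN


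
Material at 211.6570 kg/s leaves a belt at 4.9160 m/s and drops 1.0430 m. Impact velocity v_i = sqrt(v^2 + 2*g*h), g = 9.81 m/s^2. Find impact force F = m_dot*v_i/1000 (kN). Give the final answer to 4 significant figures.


v_i = sqrt(4.9160^2 + 2*9.81*1.0430) = 6.68062 m/s
F = 211.6570 * 6.68062 / 1000
F = 1.414 kN


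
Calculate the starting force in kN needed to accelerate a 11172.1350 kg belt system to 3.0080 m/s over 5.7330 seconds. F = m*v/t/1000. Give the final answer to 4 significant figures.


F = 11172.1350 * 3.0080 / 5.7330 / 1000
F = 5.862 kN


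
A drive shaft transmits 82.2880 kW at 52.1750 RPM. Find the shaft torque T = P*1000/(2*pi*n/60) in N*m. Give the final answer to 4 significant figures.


omega = 2*pi*52.1750/60 = 5.46375 rad/s
T = 82.2880*1000 / 5.46375
T = 15060 N*m


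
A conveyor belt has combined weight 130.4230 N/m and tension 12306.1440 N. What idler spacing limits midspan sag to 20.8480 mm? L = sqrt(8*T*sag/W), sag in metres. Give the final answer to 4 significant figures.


sag = 20.8480/1000 = 0.020848 m
L = sqrt(8 * 12306.1440 * 0.020848 / 130.4230)
L = 3.967 m


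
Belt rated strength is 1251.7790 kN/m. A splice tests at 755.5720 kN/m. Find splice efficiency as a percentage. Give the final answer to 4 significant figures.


Eff = 755.5720 / 1251.7790 * 100
Eff = 60.36 %


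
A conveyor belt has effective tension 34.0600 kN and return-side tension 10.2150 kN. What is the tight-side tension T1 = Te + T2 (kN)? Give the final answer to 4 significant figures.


T1 = Te + T2 = 34.0600 + 10.2150
T1 = 44.28 kN


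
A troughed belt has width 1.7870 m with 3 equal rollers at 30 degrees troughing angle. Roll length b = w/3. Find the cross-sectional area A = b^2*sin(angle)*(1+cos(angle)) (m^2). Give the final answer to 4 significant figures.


b = 1.7870/3 = 0.595667 m
A = 0.595667^2 * sin(30 deg) * (1 + cos(30 deg))
A = 0.3311 m^2


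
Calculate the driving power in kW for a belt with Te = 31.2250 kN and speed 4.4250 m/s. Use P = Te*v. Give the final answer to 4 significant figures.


P = Te * v = 31.2250 * 4.4250
P = 138.2 kW


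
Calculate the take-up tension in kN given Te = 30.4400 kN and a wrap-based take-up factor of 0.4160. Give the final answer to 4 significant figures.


T_tu = 30.4400 * 0.4160
T_tu = 12.66 kN


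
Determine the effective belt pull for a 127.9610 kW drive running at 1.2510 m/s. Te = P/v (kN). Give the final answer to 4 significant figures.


Te = P / v = 127.9610 / 1.2510
Te = 102.3 kN


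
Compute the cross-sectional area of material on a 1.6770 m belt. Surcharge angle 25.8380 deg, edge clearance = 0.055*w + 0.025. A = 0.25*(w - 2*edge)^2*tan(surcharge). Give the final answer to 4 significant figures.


edge = 0.055*1.6770 + 0.025 = 0.117235 m
ew = 1.6770 - 2*0.117235 = 1.44253 m
A = 0.25 * 1.44253^2 * tan(25.8380 deg)
A = 0.2519 m^2


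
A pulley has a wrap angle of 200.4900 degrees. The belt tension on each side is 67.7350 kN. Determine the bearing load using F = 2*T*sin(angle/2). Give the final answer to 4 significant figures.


F = 2 * 67.7350 * sin(200.4900/2 deg)
F = 133.3 kN


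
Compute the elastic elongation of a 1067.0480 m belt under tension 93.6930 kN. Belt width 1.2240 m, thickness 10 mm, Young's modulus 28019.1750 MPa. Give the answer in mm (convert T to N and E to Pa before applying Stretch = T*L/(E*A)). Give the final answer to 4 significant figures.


A = 1.2240 * 0.01 = 0.01224 m^2
Stretch = 93.6930*1000 * 1067.0480 / (28019.1750e6 * 0.01224) * 1000
Stretch = 291.5 mm


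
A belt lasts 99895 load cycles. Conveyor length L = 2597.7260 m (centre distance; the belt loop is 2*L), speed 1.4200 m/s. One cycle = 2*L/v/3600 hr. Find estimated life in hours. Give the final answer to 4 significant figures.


cycle_time = 2 * 2597.7260 / 1.4200 / 3600 = 1.01632 hr
life = 99895 * 1.01632 = 101500 hours


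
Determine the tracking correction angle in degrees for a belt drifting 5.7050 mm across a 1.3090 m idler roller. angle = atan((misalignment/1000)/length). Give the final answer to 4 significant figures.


misalign_m = 5.7050 / 1000 = 0.005705 m
angle = atan(0.005705 / 1.3090)
angle = 0.2497 deg


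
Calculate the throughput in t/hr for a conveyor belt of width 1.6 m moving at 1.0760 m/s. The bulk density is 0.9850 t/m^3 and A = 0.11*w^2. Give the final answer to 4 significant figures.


A = 0.11 * 1.6^2 = 0.2816 m^2
C = 0.2816 * 1.0760 * 0.9850 * 3600
C = 1074 t/hr


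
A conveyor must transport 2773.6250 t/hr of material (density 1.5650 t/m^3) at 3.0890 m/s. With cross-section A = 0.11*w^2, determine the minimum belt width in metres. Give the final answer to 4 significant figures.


A_req = 2773.6250 / (3.0890 * 1.5650 * 3600) = 0.159372 m^2
w = sqrt(0.159372 / 0.11)
w = 1.204 m


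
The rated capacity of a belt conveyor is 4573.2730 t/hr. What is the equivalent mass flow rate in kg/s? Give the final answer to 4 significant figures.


m_dot = 4573.2730 * 1000 / 3600
m_dot = 1270 kg/s


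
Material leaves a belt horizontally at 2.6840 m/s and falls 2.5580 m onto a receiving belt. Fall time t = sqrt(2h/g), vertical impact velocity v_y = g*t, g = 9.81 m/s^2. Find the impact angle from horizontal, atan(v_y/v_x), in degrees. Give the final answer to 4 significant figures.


t = sqrt(2*2.5580/9.81) = 0.722156 s
v_y = 9.81 * 0.722156 = 7.08435 m/s
angle = atan(7.08435 / 2.6840) = 69.25 deg


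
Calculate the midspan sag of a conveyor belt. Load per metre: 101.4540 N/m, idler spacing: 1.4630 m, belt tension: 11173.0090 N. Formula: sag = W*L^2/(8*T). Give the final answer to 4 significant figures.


sag = 101.4540 * 1.4630^2 / (8 * 11173.0090)
sag = 0.002429 m


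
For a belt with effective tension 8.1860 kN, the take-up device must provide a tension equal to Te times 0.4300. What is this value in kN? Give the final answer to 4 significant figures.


T_tu = 8.1860 * 0.4300
T_tu = 3.520 kN


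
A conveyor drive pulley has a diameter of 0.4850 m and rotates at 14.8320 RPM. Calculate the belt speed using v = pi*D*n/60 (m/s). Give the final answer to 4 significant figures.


v = pi * 0.4850 * 14.8320 / 60
v = 0.3767 m/s


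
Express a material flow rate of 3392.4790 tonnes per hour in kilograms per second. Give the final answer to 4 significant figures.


m_dot = 3392.4790 * 1000 / 3600
m_dot = 942.4 kg/s


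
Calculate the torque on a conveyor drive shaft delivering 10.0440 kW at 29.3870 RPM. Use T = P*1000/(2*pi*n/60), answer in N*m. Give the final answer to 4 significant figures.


omega = 2*pi*29.3870/60 = 3.0774 rad/s
T = 10.0440*1000 / 3.0774
T = 3264 N*m


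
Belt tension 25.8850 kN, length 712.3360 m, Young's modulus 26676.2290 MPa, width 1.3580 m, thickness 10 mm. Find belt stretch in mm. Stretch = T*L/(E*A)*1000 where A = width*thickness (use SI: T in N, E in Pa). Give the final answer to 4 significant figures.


A = 1.3580 * 0.01 = 0.01358 m^2
Stretch = 25.8850*1000 * 712.3360 / (26676.2290e6 * 0.01358) * 1000
Stretch = 50.90 mm


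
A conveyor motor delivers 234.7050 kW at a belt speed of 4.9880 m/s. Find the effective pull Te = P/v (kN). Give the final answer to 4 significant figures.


Te = P / v = 234.7050 / 4.9880
Te = 47.05 kN


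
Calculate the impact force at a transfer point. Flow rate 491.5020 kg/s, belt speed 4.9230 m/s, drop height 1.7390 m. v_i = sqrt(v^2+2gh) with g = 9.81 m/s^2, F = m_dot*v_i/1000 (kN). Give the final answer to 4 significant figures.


v_i = sqrt(4.9230^2 + 2*9.81*1.7390) = 7.63905 m/s
F = 491.5020 * 7.63905 / 1000
F = 3.755 kN


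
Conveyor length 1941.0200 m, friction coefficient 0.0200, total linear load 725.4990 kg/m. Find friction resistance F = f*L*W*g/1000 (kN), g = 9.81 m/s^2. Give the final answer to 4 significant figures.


F = 0.0200 * 1941.0200 * 725.4990 * 9.81 / 1000
F = 276.3 kN


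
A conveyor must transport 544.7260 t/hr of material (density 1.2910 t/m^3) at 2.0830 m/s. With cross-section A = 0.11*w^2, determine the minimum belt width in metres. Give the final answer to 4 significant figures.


A_req = 544.7260 / (2.0830 * 1.2910 * 3600) = 0.0562678 m^2
w = sqrt(0.0562678 / 0.11)
w = 0.7152 m


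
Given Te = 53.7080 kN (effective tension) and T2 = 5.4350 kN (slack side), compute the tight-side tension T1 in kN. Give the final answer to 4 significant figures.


T1 = Te + T2 = 53.7080 + 5.4350
T1 = 59.14 kN


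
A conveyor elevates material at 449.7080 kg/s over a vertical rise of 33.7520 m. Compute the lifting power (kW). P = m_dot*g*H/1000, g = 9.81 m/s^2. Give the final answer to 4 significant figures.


P = 449.7080 * 9.81 * 33.7520 / 1000
P = 148.9 kW


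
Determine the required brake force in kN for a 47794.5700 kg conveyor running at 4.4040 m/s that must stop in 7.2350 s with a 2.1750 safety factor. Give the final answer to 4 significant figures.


F = 47794.5700 * 4.4040 / 7.2350 * 2.1750 / 1000
F = 63.28 kN


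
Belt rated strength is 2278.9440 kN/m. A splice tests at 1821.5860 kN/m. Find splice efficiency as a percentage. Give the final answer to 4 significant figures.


Eff = 1821.5860 / 2278.9440 * 100
Eff = 79.93 %


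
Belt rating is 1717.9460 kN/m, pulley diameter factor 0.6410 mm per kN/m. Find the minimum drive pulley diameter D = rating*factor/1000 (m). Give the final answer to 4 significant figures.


D = 1717.9460 * 0.6410 / 1000
D = 1.101 m


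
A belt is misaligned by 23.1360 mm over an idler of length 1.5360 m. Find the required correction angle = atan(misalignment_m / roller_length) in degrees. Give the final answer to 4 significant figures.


misalign_m = 23.1360 / 1000 = 0.023136 m
angle = atan(0.023136 / 1.5360)
angle = 0.8630 deg


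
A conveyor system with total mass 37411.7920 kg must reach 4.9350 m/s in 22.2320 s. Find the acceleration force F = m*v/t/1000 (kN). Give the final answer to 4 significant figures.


F = 37411.7920 * 4.9350 / 22.2320 / 1000
F = 8.305 kN


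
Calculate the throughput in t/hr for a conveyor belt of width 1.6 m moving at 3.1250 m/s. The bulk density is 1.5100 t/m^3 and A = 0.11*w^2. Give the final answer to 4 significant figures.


A = 0.11 * 1.6^2 = 0.2816 m^2
C = 0.2816 * 3.1250 * 1.5100 * 3600
C = 4784 t/hr


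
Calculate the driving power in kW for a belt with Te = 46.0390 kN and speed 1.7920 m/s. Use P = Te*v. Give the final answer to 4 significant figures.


P = Te * v = 46.0390 * 1.7920
P = 82.50 kW


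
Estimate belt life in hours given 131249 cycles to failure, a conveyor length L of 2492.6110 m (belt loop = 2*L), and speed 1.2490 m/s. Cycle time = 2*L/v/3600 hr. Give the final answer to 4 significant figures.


cycle_time = 2 * 2492.6110 / 1.2490 / 3600 = 1.10871 hr
life = 131249 * 1.10871 = 145500 hours


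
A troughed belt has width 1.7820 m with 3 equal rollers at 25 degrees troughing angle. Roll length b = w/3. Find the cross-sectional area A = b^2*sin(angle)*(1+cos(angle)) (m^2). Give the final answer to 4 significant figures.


b = 1.7820/3 = 0.594 m
A = 0.594^2 * sin(25 deg) * (1 + cos(25 deg))
A = 0.2843 m^2


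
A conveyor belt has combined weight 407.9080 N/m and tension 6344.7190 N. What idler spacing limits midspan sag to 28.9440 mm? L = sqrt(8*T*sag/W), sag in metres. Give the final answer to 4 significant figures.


sag = 28.9440/1000 = 0.028944 m
L = sqrt(8 * 6344.7190 * 0.028944 / 407.9080)
L = 1.898 m


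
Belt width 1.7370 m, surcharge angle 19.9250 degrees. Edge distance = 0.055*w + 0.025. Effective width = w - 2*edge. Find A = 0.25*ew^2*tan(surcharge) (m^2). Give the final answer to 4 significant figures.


edge = 0.055*1.7370 + 0.025 = 0.120535 m
ew = 1.7370 - 2*0.120535 = 1.49593 m
A = 0.25 * 1.49593^2 * tan(19.9250 deg)
A = 0.2028 m^2


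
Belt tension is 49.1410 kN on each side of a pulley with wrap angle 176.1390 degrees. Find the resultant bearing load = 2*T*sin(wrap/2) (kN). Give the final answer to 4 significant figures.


F = 2 * 49.1410 * sin(176.1390/2 deg)
F = 98.23 kN


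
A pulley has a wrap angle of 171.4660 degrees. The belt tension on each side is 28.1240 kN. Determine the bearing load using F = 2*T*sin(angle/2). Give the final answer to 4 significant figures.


F = 2 * 28.1240 * sin(171.4660/2 deg)
F = 56.09 kN


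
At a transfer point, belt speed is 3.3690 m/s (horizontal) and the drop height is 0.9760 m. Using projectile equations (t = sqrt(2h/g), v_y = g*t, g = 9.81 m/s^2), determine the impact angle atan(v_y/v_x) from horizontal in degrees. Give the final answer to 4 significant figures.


t = sqrt(2*0.9760/9.81) = 0.446072 s
v_y = 9.81 * 0.446072 = 4.37597 m/s
angle = atan(4.37597 / 3.3690) = 52.41 deg


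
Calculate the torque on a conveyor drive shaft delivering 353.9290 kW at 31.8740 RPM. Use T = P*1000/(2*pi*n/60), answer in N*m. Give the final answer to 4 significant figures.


omega = 2*pi*31.8740/60 = 3.33784 rad/s
T = 353.9290*1000 / 3.33784
T = 106000 N*m


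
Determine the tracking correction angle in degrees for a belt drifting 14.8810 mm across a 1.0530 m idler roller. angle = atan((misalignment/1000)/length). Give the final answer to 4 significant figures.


misalign_m = 14.8810 / 1000 = 0.014881 m
angle = atan(0.014881 / 1.0530)
angle = 0.8097 deg


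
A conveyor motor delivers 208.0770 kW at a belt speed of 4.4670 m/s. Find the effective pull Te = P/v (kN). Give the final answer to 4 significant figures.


Te = P / v = 208.0770 / 4.4670
Te = 46.58 kN


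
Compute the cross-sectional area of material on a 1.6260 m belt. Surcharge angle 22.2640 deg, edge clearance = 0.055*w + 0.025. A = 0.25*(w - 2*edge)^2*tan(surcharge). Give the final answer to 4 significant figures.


edge = 0.055*1.6260 + 0.025 = 0.11443 m
ew = 1.6260 - 2*0.11443 = 1.39714 m
A = 0.25 * 1.39714^2 * tan(22.2640 deg)
A = 0.1998 m^2


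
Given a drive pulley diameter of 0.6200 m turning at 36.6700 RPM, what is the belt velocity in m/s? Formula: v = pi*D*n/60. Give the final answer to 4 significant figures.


v = pi * 0.6200 * 36.6700 / 60
v = 1.190 m/s


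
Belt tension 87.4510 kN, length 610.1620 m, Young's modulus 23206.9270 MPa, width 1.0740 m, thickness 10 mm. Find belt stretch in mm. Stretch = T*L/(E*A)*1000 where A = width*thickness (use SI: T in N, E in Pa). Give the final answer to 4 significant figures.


A = 1.0740 * 0.01 = 0.01074 m^2
Stretch = 87.4510*1000 * 610.1620 / (23206.9270e6 * 0.01074) * 1000
Stretch = 214.1 mm


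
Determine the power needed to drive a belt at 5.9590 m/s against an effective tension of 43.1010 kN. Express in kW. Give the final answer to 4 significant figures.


P = Te * v = 43.1010 * 5.9590
P = 256.8 kW


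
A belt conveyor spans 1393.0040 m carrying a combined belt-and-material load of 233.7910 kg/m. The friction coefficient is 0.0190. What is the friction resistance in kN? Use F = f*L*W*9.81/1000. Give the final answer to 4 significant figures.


F = 0.0190 * 1393.0040 * 233.7910 * 9.81 / 1000
F = 60.70 kN


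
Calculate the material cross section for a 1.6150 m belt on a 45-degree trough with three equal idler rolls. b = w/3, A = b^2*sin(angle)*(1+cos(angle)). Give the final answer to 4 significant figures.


b = 1.6150/3 = 0.538333 m
A = 0.538333^2 * sin(45 deg) * (1 + cos(45 deg))
A = 0.3498 m^2


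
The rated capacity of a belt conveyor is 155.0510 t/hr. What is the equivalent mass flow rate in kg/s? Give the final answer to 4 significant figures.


m_dot = 155.0510 * 1000 / 3600
m_dot = 43.07 kg/s


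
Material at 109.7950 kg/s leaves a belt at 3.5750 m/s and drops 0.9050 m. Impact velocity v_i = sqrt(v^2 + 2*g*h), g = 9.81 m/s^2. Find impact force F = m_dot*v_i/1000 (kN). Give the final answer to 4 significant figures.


v_i = sqrt(3.5750^2 + 2*9.81*0.9050) = 5.526 m/s
F = 109.7950 * 5.526 / 1000
F = 0.6067 kN


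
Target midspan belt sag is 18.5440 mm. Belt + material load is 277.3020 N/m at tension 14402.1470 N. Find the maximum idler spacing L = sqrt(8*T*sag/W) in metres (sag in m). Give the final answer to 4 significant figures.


sag = 18.5440/1000 = 0.018544 m
L = sqrt(8 * 14402.1470 * 0.018544 / 277.3020)
L = 2.776 m


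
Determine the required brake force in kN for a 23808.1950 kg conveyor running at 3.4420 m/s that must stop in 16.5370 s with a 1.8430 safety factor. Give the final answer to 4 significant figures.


F = 23808.1950 * 3.4420 / 16.5370 * 1.8430 / 1000
F = 9.133 kN


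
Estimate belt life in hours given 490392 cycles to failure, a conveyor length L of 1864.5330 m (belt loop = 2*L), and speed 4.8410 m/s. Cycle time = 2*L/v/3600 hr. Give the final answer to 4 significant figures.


cycle_time = 2 * 1864.5330 / 4.8410 / 3600 = 0.213975 hr
life = 490392 * 0.213975 = 104900 hours


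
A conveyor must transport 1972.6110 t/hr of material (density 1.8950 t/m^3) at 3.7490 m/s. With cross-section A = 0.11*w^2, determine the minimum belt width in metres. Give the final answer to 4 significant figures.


A_req = 1972.6110 / (3.7490 * 1.8950 * 3600) = 0.0771284 m^2
w = sqrt(0.0771284 / 0.11)
w = 0.8374 m


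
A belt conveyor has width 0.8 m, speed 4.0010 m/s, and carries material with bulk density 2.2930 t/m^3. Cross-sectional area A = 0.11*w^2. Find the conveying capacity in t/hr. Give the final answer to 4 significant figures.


A = 0.11 * 0.8^2 = 0.0704 m^2
C = 0.0704 * 4.0010 * 2.2930 * 3600
C = 2325 t/hr


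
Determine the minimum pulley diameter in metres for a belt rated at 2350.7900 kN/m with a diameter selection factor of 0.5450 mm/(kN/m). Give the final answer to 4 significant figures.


D = 2350.7900 * 0.5450 / 1000
D = 1.281 m


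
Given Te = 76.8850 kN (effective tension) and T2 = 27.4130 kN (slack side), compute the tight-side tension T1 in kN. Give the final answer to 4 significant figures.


T1 = Te + T2 = 76.8850 + 27.4130
T1 = 104.3 kN


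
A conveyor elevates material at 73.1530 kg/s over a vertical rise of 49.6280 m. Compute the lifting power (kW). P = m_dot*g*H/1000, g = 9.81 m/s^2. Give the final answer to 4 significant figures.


P = 73.1530 * 9.81 * 49.6280 / 1000
P = 35.61 kW


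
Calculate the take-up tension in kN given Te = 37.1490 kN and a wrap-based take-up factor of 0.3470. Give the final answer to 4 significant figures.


T_tu = 37.1490 * 0.3470
T_tu = 12.89 kN


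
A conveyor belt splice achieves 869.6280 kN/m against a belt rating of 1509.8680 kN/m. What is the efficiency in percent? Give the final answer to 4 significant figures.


Eff = 869.6280 / 1509.8680 * 100
Eff = 57.60 %


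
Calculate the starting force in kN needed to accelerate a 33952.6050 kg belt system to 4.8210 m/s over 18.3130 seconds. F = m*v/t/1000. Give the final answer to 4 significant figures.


F = 33952.6050 * 4.8210 / 18.3130 / 1000
F = 8.938 kN


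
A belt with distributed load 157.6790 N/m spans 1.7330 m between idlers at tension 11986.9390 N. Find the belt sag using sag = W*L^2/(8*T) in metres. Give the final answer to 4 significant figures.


sag = 157.6790 * 1.7330^2 / (8 * 11986.9390)
sag = 0.004938 m


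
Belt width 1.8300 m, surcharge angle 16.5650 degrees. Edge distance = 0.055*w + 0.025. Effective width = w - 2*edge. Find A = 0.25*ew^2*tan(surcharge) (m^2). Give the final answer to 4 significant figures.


edge = 0.055*1.8300 + 0.025 = 0.12565 m
ew = 1.8300 - 2*0.12565 = 1.5787 m
A = 0.25 * 1.5787^2 * tan(16.5650 deg)
A = 0.1853 m^2


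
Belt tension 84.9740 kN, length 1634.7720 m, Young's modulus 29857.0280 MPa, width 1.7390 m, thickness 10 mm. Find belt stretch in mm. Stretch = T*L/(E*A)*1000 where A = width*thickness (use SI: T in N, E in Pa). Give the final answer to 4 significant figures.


A = 1.7390 * 0.01 = 0.01739 m^2
Stretch = 84.9740*1000 * 1634.7720 / (29857.0280e6 * 0.01739) * 1000
Stretch = 267.5 mm


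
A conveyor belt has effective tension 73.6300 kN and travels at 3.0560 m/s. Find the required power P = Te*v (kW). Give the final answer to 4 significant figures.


P = Te * v = 73.6300 * 3.0560
P = 225.0 kW


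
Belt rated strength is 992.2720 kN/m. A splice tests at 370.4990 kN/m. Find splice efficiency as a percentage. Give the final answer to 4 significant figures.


Eff = 370.4990 / 992.2720 * 100
Eff = 37.34 %


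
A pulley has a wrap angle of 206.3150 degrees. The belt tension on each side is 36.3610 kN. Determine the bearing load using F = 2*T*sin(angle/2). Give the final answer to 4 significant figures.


F = 2 * 36.3610 * sin(206.3150/2 deg)
F = 70.81 kN


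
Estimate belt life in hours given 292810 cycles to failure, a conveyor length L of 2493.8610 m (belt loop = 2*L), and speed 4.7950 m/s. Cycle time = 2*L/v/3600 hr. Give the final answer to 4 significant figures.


cycle_time = 2 * 2493.8610 / 4.7950 / 3600 = 0.288942 hr
life = 292810 * 0.288942 = 84610 hours


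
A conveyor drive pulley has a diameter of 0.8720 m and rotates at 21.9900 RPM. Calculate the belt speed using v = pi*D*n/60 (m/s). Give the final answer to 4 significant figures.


v = pi * 0.8720 * 21.9900 / 60
v = 1.004 m/s


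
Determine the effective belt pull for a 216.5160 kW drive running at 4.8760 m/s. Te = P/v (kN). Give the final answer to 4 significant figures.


Te = P / v = 216.5160 / 4.8760
Te = 44.40 kN


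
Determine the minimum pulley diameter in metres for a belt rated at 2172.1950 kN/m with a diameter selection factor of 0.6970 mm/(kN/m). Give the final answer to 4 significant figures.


D = 2172.1950 * 0.6970 / 1000
D = 1.514 m


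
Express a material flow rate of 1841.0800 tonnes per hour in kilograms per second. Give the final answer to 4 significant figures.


m_dot = 1841.0800 * 1000 / 3600
m_dot = 511.4 kg/s


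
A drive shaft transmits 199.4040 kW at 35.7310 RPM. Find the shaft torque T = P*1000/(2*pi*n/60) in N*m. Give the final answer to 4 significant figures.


omega = 2*pi*35.7310/60 = 3.74174 rad/s
T = 199.4040*1000 / 3.74174
T = 53290 N*m


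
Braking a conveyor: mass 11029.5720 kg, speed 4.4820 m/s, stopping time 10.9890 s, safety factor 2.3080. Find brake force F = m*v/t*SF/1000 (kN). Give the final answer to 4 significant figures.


F = 11029.5720 * 4.4820 / 10.9890 * 2.3080 / 1000
F = 10.38 kN


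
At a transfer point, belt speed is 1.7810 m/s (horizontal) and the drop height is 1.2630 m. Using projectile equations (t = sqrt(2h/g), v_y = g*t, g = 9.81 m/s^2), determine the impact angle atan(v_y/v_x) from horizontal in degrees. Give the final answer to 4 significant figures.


t = sqrt(2*1.2630/9.81) = 0.507437 s
v_y = 9.81 * 0.507437 = 4.97796 m/s
angle = atan(4.97796 / 1.7810) = 70.31 deg


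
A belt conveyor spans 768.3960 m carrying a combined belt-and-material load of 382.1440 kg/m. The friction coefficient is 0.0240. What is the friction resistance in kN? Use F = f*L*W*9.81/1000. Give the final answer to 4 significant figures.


F = 0.0240 * 768.3960 * 382.1440 * 9.81 / 1000
F = 69.13 kN


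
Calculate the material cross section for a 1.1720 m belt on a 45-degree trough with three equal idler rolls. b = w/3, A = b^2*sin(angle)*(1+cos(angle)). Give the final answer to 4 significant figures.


b = 1.1720/3 = 0.390667 m
A = 0.390667^2 * sin(45 deg) * (1 + cos(45 deg))
A = 0.1842 m^2


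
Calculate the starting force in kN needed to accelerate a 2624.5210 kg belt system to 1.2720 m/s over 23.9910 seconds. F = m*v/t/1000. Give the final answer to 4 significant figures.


F = 2624.5210 * 1.2720 / 23.9910 / 1000
F = 0.1392 kN


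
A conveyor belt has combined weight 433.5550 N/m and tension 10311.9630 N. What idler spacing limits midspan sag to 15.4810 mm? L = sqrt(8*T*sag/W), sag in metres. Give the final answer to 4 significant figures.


sag = 15.4810/1000 = 0.015481 m
L = sqrt(8 * 10311.9630 * 0.015481 / 433.5550)
L = 1.716 m


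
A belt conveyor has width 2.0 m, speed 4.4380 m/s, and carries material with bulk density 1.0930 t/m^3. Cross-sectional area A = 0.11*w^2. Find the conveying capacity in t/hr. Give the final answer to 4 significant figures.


A = 0.11 * 2.0^2 = 0.44 m^2
C = 0.44 * 4.4380 * 1.0930 * 3600
C = 7684 t/hr


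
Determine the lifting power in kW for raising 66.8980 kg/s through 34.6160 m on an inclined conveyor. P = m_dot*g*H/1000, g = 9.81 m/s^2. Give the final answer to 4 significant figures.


P = 66.8980 * 9.81 * 34.6160 / 1000
P = 22.72 kW


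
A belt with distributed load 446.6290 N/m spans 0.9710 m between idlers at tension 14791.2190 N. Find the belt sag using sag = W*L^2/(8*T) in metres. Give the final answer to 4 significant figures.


sag = 446.6290 * 0.9710^2 / (8 * 14791.2190)
sag = 0.003559 m


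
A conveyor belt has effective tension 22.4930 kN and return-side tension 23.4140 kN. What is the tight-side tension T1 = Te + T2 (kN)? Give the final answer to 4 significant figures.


T1 = Te + T2 = 22.4930 + 23.4140
T1 = 45.91 kN


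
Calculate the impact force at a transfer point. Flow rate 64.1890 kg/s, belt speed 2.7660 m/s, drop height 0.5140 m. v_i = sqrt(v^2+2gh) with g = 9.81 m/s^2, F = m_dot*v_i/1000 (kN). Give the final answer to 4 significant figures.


v_i = sqrt(2.7660^2 + 2*9.81*0.5140) = 4.21135 m/s
F = 64.1890 * 4.21135 / 1000
F = 0.2703 kN


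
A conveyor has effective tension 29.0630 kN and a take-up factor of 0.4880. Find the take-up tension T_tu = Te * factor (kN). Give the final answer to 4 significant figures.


T_tu = 29.0630 * 0.4880
T_tu = 14.18 kN


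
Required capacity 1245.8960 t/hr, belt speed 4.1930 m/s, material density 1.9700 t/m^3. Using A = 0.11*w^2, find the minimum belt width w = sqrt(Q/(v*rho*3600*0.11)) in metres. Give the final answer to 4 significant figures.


A_req = 1245.8960 / (4.1930 * 1.9700 * 3600) = 0.0418975 m^2
w = sqrt(0.0418975 / 0.11)
w = 0.6172 m


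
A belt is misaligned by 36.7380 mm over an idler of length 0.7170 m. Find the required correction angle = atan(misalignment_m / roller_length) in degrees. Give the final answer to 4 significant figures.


misalign_m = 36.7380 / 1000 = 0.036738 m
angle = atan(0.036738 / 0.7170)
angle = 2.933 deg


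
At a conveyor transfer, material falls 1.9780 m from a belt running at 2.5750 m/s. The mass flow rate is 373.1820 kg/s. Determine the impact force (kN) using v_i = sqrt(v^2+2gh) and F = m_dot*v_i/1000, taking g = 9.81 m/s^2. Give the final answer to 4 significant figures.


v_i = sqrt(2.5750^2 + 2*9.81*1.9780) = 6.74084 m/s
F = 373.1820 * 6.74084 / 1000
F = 2.516 kN


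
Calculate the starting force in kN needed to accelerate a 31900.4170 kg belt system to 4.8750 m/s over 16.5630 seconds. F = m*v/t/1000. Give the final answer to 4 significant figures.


F = 31900.4170 * 4.8750 / 16.5630 / 1000
F = 9.389 kN


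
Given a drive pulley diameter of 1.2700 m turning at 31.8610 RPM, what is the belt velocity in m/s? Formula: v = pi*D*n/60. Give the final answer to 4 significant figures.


v = pi * 1.2700 * 31.8610 / 60
v = 2.119 m/s


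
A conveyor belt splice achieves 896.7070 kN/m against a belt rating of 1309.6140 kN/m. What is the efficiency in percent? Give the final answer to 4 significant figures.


Eff = 896.7070 / 1309.6140 * 100
Eff = 68.47 %


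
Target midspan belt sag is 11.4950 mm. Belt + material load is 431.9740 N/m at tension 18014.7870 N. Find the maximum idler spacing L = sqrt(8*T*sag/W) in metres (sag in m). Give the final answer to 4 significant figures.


sag = 11.4950/1000 = 0.011495 m
L = sqrt(8 * 18014.7870 * 0.011495 / 431.9740)
L = 1.958 m


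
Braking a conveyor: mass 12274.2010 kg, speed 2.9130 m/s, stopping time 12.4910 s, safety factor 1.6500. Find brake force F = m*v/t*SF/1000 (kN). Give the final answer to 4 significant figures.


F = 12274.2010 * 2.9130 / 12.4910 * 1.6500 / 1000
F = 4.723 kN


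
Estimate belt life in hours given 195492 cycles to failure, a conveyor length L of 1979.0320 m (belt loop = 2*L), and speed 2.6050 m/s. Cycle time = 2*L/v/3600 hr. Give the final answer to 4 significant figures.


cycle_time = 2 * 1979.0320 / 2.6050 / 3600 = 0.422058 hr
life = 195492 * 0.422058 = 82510 hours


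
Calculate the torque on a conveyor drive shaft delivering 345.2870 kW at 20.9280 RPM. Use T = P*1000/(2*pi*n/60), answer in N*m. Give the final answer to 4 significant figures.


omega = 2*pi*20.9280/60 = 2.19158 rad/s
T = 345.2870*1000 / 2.19158
T = 157600 N*m


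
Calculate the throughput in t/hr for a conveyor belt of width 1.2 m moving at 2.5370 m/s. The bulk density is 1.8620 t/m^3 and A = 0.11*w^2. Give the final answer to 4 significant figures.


A = 0.11 * 1.2^2 = 0.1584 m^2
C = 0.1584 * 2.5370 * 1.8620 * 3600
C = 2694 t/hr


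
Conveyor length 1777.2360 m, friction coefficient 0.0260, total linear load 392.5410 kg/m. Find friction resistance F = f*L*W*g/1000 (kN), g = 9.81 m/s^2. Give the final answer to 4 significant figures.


F = 0.0260 * 1777.2360 * 392.5410 * 9.81 / 1000
F = 177.9 kN


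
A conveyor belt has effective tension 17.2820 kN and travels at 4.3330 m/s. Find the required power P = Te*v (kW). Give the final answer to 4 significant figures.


P = Te * v = 17.2820 * 4.3330
P = 74.88 kW


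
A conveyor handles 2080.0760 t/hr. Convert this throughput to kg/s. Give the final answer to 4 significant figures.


m_dot = 2080.0760 * 1000 / 3600
m_dot = 577.8 kg/s


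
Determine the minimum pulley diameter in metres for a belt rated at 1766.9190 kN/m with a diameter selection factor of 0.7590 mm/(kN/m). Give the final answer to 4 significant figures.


D = 1766.9190 * 0.7590 / 1000
D = 1.341 m


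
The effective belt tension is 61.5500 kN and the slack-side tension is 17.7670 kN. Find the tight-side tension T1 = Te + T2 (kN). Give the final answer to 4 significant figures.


T1 = Te + T2 = 61.5500 + 17.7670
T1 = 79.32 kN


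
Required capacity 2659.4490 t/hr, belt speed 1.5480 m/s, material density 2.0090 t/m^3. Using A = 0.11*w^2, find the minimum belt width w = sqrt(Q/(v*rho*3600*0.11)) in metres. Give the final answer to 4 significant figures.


A_req = 2659.4490 / (1.5480 * 2.0090 * 3600) = 0.237541 m^2
w = sqrt(0.237541 / 0.11)
w = 1.470 m


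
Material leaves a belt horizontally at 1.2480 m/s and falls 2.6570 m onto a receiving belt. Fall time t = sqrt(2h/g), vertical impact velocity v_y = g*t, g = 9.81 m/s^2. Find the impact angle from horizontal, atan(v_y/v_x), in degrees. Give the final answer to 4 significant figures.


t = sqrt(2*2.6570/9.81) = 0.735997 s
v_y = 9.81 * 0.735997 = 7.22013 m/s
angle = atan(7.22013 / 1.2480) = 80.19 deg


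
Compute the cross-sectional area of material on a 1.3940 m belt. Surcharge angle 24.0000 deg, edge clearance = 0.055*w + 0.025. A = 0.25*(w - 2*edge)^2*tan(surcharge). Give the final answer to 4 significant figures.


edge = 0.055*1.3940 + 0.025 = 0.10167 m
ew = 1.3940 - 2*0.10167 = 1.19066 m
A = 0.25 * 1.19066^2 * tan(24.0000 deg)
A = 0.1578 m^2


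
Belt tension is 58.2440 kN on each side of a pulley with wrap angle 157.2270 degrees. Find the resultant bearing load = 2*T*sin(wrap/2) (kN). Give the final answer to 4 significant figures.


F = 2 * 58.2440 * sin(157.2270/2 deg)
F = 114.2 kN


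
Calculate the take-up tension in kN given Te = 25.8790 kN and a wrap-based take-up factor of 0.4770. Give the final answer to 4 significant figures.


T_tu = 25.8790 * 0.4770
T_tu = 12.34 kN


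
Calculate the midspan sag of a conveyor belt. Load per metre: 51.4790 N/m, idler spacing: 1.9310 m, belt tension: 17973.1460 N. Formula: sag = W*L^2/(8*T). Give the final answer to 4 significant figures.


sag = 51.4790 * 1.9310^2 / (8 * 17973.1460)
sag = 0.001335 m


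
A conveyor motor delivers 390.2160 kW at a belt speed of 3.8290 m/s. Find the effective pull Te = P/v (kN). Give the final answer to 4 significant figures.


Te = P / v = 390.2160 / 3.8290
Te = 101.9 kN


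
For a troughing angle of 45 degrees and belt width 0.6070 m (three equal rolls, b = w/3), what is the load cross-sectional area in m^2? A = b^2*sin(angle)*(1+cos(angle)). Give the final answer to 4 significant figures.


b = 0.6070/3 = 0.202333 m
A = 0.202333^2 * sin(45 deg) * (1 + cos(45 deg))
A = 0.04942 m^2


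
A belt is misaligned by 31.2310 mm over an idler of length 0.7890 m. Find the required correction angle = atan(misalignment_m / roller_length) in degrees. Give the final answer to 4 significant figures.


misalign_m = 31.2310 / 1000 = 0.031231 m
angle = atan(0.031231 / 0.7890)
angle = 2.267 deg


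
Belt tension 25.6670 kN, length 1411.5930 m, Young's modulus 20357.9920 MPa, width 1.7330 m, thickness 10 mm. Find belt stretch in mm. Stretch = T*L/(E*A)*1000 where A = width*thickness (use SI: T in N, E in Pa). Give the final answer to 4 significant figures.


A = 1.7330 * 0.01 = 0.01733 m^2
Stretch = 25.6670*1000 * 1411.5930 / (20357.9920e6 * 0.01733) * 1000
Stretch = 102.7 mm


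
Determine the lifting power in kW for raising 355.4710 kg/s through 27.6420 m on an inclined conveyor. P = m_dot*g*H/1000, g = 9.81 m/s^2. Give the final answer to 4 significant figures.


P = 355.4710 * 9.81 * 27.6420 / 1000
P = 96.39 kW


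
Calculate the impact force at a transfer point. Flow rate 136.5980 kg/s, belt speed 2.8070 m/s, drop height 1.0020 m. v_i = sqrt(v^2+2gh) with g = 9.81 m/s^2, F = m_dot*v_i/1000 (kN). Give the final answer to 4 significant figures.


v_i = sqrt(2.8070^2 + 2*9.81*1.0020) = 5.24771 m/s
F = 136.5980 * 5.24771 / 1000
F = 0.7168 kN


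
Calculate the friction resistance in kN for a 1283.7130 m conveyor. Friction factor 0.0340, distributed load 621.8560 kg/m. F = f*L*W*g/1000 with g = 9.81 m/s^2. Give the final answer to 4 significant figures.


F = 0.0340 * 1283.7130 * 621.8560 * 9.81 / 1000
F = 266.3 kN


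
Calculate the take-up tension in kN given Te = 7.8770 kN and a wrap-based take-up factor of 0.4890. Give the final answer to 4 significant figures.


T_tu = 7.8770 * 0.4890
T_tu = 3.852 kN


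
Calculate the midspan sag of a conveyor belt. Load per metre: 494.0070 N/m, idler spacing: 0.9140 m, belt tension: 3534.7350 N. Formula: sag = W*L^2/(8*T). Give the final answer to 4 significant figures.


sag = 494.0070 * 0.9140^2 / (8 * 3534.7350)
sag = 0.01459 m


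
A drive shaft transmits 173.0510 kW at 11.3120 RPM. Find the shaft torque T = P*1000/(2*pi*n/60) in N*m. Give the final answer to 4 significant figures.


omega = 2*pi*11.3120/60 = 1.18459 rad/s
T = 173.0510*1000 / 1.18459
T = 146100 N*m


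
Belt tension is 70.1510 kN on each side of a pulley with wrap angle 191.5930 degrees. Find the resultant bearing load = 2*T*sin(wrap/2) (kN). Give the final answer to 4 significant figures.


F = 2 * 70.1510 * sin(191.5930/2 deg)
F = 139.6 kN


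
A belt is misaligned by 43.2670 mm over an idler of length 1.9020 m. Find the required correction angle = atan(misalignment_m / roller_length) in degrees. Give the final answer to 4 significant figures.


misalign_m = 43.2670 / 1000 = 0.043267 m
angle = atan(0.043267 / 1.9020)
angle = 1.303 deg


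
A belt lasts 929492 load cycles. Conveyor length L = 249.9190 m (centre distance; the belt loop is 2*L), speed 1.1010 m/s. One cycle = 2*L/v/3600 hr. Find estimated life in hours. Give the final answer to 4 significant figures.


cycle_time = 2 * 249.9190 / 1.1010 / 3600 = 0.126107 hr
life = 929492 * 0.126107 = 117200 hours


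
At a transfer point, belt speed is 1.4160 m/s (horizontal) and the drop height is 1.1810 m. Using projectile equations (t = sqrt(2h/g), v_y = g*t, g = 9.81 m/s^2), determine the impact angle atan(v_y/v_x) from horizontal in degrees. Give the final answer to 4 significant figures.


t = sqrt(2*1.1810/9.81) = 0.490688 s
v_y = 9.81 * 0.490688 = 4.81365 m/s
angle = atan(4.81365 / 1.4160) = 73.61 deg
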